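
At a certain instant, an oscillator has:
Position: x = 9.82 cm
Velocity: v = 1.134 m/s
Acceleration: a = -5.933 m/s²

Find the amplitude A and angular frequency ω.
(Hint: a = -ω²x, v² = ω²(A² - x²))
a = −ω²x → ω = √(|a|/x) = √(5.933/0.0982) = 7.773 rad/s
v² = ω²(A² − x²) → A = √(x² + v²/ω²) = √(0.0982² + 1.134²/7.773²) = 0.1759 m = 17.59 cm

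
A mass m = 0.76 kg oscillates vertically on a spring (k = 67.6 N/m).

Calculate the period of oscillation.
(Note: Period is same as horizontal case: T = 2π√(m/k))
T = 2π√(m/k) = 2π√(0.76/67.6) = 0.6662 s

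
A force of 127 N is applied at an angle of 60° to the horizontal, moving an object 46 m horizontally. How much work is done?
W = Fd cosθ = 127×46×cos(60°) = 2921.0 J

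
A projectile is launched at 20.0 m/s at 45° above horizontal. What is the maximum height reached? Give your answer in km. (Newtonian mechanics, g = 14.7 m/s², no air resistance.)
H = v₀²sin²(θ)/(2g) (with unit conversion) = 0.006803 km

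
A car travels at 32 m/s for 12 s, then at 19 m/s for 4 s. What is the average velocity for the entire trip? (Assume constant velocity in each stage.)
d₁ = v₁t₁ = 32 × 12 = 384 m
d₂ = v₂t₂ = 19 × 4 = 76 m
d_total = 460 m, t_total = 16 s
v_avg = d_total/t_total = 460/16 = 28.75 m/s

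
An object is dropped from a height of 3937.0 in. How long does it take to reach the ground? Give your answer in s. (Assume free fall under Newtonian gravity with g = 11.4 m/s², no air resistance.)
t = √(2h/g) (with unit conversion) = 4.189 s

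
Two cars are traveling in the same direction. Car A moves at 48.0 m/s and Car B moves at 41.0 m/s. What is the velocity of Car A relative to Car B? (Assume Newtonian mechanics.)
v_rel = v_A - v_B = 48.0 - 41.0 = 7.0 m/s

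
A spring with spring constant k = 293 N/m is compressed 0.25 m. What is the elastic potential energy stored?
PE = ½kx² = ½×293×0.25² = 9.156 J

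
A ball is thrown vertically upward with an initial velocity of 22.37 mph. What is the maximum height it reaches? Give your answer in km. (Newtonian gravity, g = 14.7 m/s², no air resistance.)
h_max = v₀²/(2g) (with unit conversion) = 0.003402 km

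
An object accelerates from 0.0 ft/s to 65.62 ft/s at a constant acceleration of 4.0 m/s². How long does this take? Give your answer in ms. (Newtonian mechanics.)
t = (v - v₀)/a (with unit conversion) = 5000.0 ms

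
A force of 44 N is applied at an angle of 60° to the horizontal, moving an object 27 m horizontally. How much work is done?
W = Fd cosθ = 44×27×cos(60°) = 594.0 J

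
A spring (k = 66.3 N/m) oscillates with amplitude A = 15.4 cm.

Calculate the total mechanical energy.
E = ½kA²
E = ½kA² = ½×66.3×(0.154)² = 0.7862 J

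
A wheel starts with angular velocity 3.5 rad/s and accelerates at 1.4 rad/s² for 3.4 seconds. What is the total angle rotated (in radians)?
θ = ω₀t + ½αt² = 3.5×3.4 + ½×1.4×3.4² = 19.99 rad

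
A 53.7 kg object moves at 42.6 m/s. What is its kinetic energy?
KE = ½mv² = ½×53.7×42.6² = 48726.31 J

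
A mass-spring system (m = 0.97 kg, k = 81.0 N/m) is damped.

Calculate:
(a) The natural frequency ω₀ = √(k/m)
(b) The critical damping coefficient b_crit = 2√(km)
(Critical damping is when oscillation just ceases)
ω₀ = √(k/m) = √(81.0/0.97) = 9.138 rad/s
b_crit = 2√(km) = 2√(81.0×0.97) = 17.73 kg/s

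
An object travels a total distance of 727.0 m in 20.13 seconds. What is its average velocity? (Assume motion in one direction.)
v_avg = Δd / Δt = 727.0 / 20.13 = 36.12 m/s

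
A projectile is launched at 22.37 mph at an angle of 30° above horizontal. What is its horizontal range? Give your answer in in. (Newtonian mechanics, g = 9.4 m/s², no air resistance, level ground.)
R = v₀² sin(2θ) / g (with unit conversion) = 362.7 in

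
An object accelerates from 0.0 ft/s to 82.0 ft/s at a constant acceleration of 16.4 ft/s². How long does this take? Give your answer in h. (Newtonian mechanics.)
t = (v - v₀)/a (with unit conversion) = 0.001389 h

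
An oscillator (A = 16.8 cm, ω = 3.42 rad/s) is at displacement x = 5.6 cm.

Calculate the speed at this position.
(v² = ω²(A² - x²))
v = ω√(A² − x²) = 3.42×√(0.168² − 0.056²) = 0.5417 m/s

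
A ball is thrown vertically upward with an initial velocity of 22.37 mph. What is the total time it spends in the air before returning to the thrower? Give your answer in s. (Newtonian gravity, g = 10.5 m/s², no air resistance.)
t_total = 2v₀/g (with unit conversion) = 1.905 s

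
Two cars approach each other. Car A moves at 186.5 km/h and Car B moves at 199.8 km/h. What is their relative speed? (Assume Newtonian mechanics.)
v_rel = v_A + v_B = 186.5 + 199.8 = 386.3 km/h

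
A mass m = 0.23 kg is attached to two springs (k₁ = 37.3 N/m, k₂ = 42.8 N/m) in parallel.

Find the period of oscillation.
k_eq = k₁+k₂ = 80.1 N/m
T = 2π√(m/k_eq) = 2π√(0.23/80.1) = 0.3367 s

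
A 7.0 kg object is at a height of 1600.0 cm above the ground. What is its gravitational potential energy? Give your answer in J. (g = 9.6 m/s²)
PE = mgh = 7 kg × 9.6 m/s² × 16 m = 1075 J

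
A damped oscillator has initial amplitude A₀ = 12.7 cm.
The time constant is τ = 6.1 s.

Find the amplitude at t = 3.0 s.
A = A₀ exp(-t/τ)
A = A₀ exp(−t/τ) = 12.7×exp(−3.0/6.1) = 7.766 cm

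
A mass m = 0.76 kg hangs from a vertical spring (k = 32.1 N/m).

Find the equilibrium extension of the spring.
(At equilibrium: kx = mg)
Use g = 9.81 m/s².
x_eq = mg/k = 0.76×9.81/32.1 = 0.2323 m = 23.23 cm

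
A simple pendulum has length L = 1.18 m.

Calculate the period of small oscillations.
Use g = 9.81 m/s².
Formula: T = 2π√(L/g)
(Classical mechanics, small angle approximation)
T = 2π√(L/g) = 2π√(1.18/9.81) = 2.179 s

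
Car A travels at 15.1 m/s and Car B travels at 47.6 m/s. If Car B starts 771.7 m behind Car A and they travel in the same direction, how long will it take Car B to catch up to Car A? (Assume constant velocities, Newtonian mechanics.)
Relative speed: v_rel = 47.6 - 15.1 = 32.5 m/s
Time to catch: t = d₀/v_rel = 771.7/32.5 = 23.74 s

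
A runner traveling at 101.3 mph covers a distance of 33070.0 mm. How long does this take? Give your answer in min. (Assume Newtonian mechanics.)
t = d/v (with unit conversion) = 0.01217 min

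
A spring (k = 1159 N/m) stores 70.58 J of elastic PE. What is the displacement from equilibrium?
PE = ½kx² → x = √(2PE/k) = √(2×70.58/1159) = 0.349 m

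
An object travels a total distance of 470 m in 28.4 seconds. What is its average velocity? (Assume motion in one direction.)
v_avg = Δd / Δt = 470 / 28.4 = 16.55 m/s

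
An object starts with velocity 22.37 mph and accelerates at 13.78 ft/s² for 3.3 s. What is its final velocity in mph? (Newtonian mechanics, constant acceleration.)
v = v₀ + at (with unit conversion) = 53.38 mph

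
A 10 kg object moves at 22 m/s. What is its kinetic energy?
KE = ½mv² = ½×10×22² = 2420.0 J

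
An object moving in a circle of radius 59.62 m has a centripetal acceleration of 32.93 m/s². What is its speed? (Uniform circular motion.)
v = √(a_c × r) = √(32.93 × 59.62) = 44.31 m/s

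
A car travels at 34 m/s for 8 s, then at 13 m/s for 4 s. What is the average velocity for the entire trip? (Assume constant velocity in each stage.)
d₁ = v₁t₁ = 34 × 8 = 272 m
d₂ = v₂t₂ = 13 × 4 = 52 m
d_total = 324 m, t_total = 12 s
v_avg = d_total/t_total = 324/12 = 27.0 m/s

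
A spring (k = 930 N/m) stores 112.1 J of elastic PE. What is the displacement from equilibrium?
PE = ½kx² → x = √(2PE/k) = √(2×112.1/930) = 0.491 m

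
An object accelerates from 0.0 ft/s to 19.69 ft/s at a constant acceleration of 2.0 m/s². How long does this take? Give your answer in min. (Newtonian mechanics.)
t = (v - v₀)/a (with unit conversion) = 0.05001 min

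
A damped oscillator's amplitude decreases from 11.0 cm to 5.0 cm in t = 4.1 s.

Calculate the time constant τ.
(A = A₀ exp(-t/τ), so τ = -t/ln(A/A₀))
A/A₀ = 5.0/11.0 = 0.4545; ln(A/A₀) = -0.7885
τ = −t/ln(A/A₀) = −4.1/-0.7885 = 5.2 s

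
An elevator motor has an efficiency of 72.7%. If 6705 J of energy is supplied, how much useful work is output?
W_out = η × W_in = 0.727 × 6705 = 4874.5 J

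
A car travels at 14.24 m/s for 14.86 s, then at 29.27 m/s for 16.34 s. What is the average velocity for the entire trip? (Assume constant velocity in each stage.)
d₁ = v₁t₁ = 14.24 × 14.86 = 211.606 m
d₂ = v₂t₂ = 29.27 × 16.34 = 478.272 m
d_total = 689.88 m, t_total = 31.2 s
v_avg = d_total/t_total = 689.88/31.2 = 22.11 m/s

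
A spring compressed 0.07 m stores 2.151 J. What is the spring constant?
PE = ½kx² → k = 2PE/x² = 2×2.151/0.07² = 878.0 N/m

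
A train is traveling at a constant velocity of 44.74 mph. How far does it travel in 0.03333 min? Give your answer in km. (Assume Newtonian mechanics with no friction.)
d = vt (with unit conversion) = 0.04 km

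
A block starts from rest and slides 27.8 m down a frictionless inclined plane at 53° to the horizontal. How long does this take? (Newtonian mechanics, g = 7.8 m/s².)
a = g sin(θ) = 7.8 × sin(53°) = 6.23 m/s²
t = √(2d/a) = √(2 × 27.8 / 6.23) = 2.99 s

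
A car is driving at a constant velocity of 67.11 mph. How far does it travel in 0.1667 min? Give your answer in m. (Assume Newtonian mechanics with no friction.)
d = vt (with unit conversion) = 300.1 m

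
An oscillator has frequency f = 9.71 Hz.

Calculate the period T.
T = 1/f = 1/9.71 = 0.103 s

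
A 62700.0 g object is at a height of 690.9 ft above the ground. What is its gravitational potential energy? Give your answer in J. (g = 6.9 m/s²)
PE = mgh = 62.7 kg × 6.9 m/s² × 210.6 m = 9.111e+04 J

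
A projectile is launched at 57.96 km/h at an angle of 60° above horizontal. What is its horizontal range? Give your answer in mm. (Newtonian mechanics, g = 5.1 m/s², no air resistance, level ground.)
R = v₀² sin(2θ) / g (with unit conversion) = 44020.0 mm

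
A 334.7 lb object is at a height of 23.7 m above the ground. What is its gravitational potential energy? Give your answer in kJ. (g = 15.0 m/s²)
PE = mgh = 151.8 kg × 15.0 m/s² × 23.7 m = 5.397e+04 J = 53.97 kJ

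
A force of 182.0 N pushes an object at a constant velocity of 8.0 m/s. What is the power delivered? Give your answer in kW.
P = Fv = 182 N × 8 m/s = 1456 W = 1.456 kW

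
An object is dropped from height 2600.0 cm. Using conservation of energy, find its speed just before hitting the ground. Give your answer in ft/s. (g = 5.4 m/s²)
mgh = ½mv² → v = √(2gh) = √(2×5.4×26) = 16.76 m/s = 54.98 ft/s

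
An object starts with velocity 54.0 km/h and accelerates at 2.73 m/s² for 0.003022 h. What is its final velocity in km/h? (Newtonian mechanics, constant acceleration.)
v = v₀ + at (with unit conversion) = 160.9 km/h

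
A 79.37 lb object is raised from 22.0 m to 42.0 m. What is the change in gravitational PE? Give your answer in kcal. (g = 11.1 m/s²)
ΔPE = mg(h₂ − h₁) = 36 kg × 11.1 m/s² × (42 − 22) m = 7992 J = 1.91 kcal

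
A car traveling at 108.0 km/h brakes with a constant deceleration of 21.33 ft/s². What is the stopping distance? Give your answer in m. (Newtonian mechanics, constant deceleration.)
d = v₀² / (2a) (with unit conversion) = 69.22 m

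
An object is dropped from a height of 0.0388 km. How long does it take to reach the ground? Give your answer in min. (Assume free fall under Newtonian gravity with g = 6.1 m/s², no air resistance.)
t = √(2h/g) (with unit conversion) = 0.05944 min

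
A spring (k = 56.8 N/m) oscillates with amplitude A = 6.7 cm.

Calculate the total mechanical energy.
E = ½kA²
E = ½kA² = ½×56.8×(0.067)² = 0.1275 J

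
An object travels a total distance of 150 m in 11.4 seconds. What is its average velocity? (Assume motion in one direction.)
v_avg = Δd / Δt = 150 / 11.4 = 13.16 m/s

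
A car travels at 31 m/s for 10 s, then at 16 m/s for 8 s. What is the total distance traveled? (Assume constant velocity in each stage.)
d₁ = v₁t₁ = 31 × 10 = 310 m
d₂ = v₂t₂ = 16 × 8 = 128 m
d_total = 310 + 128 = 438 m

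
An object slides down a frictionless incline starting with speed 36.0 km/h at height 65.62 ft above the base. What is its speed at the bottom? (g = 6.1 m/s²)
½mv₀² + mgh = ½mv² → v = √(v₀² + 2gh) = √(10² + 2×6.1×20) = 18.55 m/s = 66.77 km/h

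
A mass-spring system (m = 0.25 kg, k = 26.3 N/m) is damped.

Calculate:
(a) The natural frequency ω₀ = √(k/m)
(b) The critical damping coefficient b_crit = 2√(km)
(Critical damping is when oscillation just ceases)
ω₀ = √(k/m) = √(26.3/0.25) = 10.26 rad/s
b_crit = 2√(km) = 2√(26.3×0.25) = 5.128 kg/s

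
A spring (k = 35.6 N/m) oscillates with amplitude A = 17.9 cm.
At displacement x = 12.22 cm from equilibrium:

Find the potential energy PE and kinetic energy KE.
E_total = ½kA² = ½×35.6×(0.179)² = 0.5703 J
PE = ½kx² = ½×35.6×(0.1222)² = 0.2658 J
KE = E_total − PE = 0.3045 J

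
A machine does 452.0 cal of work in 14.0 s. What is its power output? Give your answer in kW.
P = W/t = 1891 J / 14 s = 135.1 W = 0.1351 kW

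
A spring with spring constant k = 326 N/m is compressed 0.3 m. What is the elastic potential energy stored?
PE = ½kx² = ½×326×0.3² = 14.67 J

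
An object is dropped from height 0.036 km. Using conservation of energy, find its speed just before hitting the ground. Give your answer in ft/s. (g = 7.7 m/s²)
mgh = ½mv² → v = √(2gh) = √(2×7.7×36) = 23.55 m/s = 77.25 ft/s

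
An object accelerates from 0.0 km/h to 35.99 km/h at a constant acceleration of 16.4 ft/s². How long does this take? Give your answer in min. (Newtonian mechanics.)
t = (v - v₀)/a (with unit conversion) = 0.03333 min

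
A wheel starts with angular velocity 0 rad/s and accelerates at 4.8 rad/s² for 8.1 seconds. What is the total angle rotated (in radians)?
θ = ω₀t + ½αt² = 0×8.1 + ½×4.8×8.1² = 157.46 rad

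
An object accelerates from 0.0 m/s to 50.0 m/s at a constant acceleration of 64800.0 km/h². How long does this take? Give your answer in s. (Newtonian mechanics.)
t = (v - v₀)/a (with unit conversion) = 10.0 s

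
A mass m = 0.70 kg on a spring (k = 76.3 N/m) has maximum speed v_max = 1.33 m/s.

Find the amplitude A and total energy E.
½mv²_max = ½kA² → A = v_max√(m/k) = 1.33×√(0.7/76.3) = 0.1274 m = 12.74 cm
E = ½mv²_max = ½×0.7×1.33² = 0.6191 J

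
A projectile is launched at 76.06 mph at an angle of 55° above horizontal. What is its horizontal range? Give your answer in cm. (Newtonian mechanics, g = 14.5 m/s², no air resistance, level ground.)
R = v₀² sin(2θ) / g (with unit conversion) = 7492.0 cm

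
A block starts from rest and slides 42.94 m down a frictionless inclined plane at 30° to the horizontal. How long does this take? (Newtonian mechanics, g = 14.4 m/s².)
a = g sin(θ) = 14.4 × sin(30°) = 7.2 m/s²
t = √(2d/a) = √(2 × 42.94 / 7.2) = 3.45 s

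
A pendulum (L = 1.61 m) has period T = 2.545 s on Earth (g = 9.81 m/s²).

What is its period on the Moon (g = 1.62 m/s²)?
T = 2π√(L/g), so T_moon/T_earth = √(g_earth/g_moon)
T_moon = 2π√(1.61/1.62) = 6.264 s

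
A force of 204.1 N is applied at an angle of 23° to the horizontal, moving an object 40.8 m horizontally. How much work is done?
W = Fd cosθ = 204.1×40.8×cos(23°) = 7665.3 J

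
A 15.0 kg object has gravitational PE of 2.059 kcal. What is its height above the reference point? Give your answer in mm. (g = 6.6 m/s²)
PE = mgh → h = PE/(mg) = 8615 J / (15 kg × 6.6 m/s²) = 87.02 m = 87020.0 mm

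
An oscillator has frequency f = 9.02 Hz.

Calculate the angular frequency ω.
ω = 2πf = 2π×9.02 = 56.67 rad/s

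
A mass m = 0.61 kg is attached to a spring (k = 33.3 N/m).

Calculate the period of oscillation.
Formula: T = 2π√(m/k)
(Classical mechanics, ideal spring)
T = 2π√(m/k) = 2π√(0.61/33.3) = 0.8504 s; f = 1/T = 1.176 Hz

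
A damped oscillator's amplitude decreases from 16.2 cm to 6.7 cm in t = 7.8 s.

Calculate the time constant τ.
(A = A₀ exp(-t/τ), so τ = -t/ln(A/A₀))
A/A₀ = 6.7/16.2 = 0.4136; ln(A/A₀) = -0.8829
τ = −t/ln(A/A₀) = −7.8/-0.8829 = 8.834 s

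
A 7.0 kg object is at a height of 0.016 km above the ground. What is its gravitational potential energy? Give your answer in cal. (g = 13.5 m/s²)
PE = mgh = 7 kg × 13.5 m/s² × 16 m = 1512 J = 361.4 cal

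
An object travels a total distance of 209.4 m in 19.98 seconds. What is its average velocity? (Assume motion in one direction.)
v_avg = Δd / Δt = 209.4 / 19.98 = 10.48 m/s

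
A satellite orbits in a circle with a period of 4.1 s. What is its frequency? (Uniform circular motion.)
f = 1/T = 1/4.1 = 0.2439 Hz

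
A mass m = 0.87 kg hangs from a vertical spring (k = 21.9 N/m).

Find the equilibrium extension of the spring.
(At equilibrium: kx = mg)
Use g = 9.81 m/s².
x_eq = mg/k = 0.87×9.81/21.9 = 0.3897 m = 38.97 cm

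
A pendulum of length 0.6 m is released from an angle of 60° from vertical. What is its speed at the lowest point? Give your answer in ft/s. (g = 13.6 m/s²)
h = L(1 − cosθ) = 0.6×(1 − cos60°) = 0.3 m
v = √(2gh) = √(2×13.6×0.3) = 2.857 m/s = 9.372 ft/s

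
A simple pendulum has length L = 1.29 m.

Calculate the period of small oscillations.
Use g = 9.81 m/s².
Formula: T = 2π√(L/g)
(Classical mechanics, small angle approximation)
T = 2π√(L/g) = 2π√(1.29/9.81) = 2.278 s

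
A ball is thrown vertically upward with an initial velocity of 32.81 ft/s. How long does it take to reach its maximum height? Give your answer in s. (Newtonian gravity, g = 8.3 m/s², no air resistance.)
t_up = v₀/g (with unit conversion) = 1.205 s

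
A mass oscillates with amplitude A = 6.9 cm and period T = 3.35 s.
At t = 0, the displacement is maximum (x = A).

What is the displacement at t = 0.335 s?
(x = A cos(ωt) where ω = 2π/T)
ω = 2π/T = 2π/3.35 = 1.876 rad/s
x = A cos(ωt) = 6.9×cos(1.876×0.335) = 5.582 cm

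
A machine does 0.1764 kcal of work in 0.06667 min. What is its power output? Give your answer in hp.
P = W/t = 738.1 J / 4 s = 184.5 W = 0.2474 hp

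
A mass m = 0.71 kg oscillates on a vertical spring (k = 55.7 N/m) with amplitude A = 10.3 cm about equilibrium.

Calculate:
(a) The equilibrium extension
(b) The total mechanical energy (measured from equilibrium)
x_eq = mg/k = 0.71×9.81/55.7 = 0.125 m = 12.5 cm
E = ½kA² = ½×55.7×(0.103)² = 0.2955 J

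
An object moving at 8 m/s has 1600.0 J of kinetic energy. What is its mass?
KE = ½mv² → m = 2KE/v² = 2×1600.0/8² = 50.0 kg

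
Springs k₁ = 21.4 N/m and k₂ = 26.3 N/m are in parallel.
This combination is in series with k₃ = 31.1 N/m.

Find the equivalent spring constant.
k₁₂ = k₁ + k₂ = 47.7 N/m (parallel)
1/k_eq = 1/k₁₂ + 1/k₃ → k_eq = 18.83 N/m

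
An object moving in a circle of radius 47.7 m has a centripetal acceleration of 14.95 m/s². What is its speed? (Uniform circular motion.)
v = √(a_c × r) = √(14.95 × 47.7) = 26.7 m/s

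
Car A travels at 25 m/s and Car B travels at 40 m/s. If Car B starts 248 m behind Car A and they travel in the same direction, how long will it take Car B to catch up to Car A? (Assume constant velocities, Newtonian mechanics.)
Relative speed: v_rel = 40 - 25 = 15 m/s
Time to catch: t = d₀/v_rel = 248/15 = 16.53 s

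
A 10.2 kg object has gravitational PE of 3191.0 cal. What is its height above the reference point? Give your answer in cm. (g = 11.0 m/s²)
PE = mgh → h = PE/(mg) = 1.335e+04 J / (10.2 kg × 11.0 m/s²) = 119 m = 11900.0 cm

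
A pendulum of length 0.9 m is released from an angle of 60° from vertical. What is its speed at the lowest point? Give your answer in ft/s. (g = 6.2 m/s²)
h = L(1 − cosθ) = 0.9×(1 − cos60°) = 0.45 m
v = √(2gh) = √(2×6.2×0.45) = 2.362 m/s = 7.75 ft/s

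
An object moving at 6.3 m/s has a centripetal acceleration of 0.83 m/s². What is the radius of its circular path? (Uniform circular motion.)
r = v²/a_c = 6.3²/0.83 = 47.82 m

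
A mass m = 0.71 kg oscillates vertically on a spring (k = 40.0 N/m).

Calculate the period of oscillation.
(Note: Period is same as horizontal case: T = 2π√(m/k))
T = 2π√(m/k) = 2π√(0.71/40.0) = 0.8371 s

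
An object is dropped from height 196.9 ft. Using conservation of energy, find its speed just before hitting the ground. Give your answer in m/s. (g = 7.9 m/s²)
mgh = ½mv² → v = √(2gh) = √(2×7.9×60.02) = 30.79 m/s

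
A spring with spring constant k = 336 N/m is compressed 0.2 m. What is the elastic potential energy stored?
PE = ½kx² = ½×336×0.2² = 6.72 J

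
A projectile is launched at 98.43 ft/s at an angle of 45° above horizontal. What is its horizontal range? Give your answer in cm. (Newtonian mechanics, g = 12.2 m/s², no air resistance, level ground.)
R = v₀² sin(2θ) / g (with unit conversion) = 7378.0 cm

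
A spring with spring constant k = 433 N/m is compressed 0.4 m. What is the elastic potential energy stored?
PE = ½kx² = ½×433×0.4² = 34.64 J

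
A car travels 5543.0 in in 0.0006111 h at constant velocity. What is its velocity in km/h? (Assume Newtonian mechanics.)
v = d/t (with unit conversion) = 230.4 km/h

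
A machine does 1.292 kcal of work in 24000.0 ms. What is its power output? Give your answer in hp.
P = W/t = 5406 J / 24 s = 225.2 W = 0.302 hp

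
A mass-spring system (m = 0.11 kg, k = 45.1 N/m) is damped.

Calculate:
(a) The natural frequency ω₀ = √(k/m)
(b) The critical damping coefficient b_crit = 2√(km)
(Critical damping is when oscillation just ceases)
ω₀ = √(k/m) = √(45.1/0.11) = 20.25 rad/s
b_crit = 2√(km) = 2√(45.1×0.11) = 4.455 kg/s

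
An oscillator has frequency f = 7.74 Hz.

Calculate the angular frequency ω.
ω = 2πf = 2π×7.74 = 48.63 rad/s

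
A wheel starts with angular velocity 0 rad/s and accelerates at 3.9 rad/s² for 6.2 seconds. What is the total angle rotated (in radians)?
θ = ω₀t + ½αt² = 0×6.2 + ½×3.9×6.2² = 74.96 rad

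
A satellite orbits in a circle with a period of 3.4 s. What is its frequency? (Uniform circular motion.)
f = 1/T = 1/3.4 = 0.2941 Hz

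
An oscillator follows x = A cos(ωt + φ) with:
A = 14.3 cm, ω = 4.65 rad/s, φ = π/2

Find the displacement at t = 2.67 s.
x = A cos(ωt + φ) = 14.3×cos(4.65×2.67 + π/2) = 2.149 cm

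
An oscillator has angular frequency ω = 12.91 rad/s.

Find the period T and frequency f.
T = 2π/ω = 2π/12.91 = 0.4867 s; f = ω/2π = 2.055 Hz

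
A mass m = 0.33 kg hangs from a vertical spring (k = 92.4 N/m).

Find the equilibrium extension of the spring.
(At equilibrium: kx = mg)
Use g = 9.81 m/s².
x_eq = mg/k = 0.33×9.81/92.4 = 0.03504 m = 3.504 cm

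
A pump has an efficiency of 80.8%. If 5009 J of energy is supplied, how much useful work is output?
W_out = η × W_in = 0.808 × 5009 = 4047.3 J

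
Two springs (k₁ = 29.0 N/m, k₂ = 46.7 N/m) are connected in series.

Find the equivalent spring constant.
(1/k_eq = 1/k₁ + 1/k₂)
1/k_eq = 1/29.0 + 1/46.7 = 0.055896; k_eq = 17.89 N/m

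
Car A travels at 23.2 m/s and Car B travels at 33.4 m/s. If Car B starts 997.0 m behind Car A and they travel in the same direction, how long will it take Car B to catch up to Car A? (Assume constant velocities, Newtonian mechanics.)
Relative speed: v_rel = 33.4 - 23.2 = 10.2 m/s
Time to catch: t = d₀/v_rel = 997.0/10.2 = 97.75 s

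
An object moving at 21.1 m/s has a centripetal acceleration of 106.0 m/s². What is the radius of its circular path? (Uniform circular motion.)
r = v²/a_c = 21.1²/106.0 = 4.2 m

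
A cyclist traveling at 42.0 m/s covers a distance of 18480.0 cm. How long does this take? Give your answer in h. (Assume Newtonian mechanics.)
t = d/v (with unit conversion) = 0.001222 h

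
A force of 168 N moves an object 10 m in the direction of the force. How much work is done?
W = Fd = 168×10 = 1680.0 J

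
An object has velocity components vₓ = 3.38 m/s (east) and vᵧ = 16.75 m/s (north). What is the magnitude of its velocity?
|v| = √(vₓ² + vᵧ²) = √(3.38² + 16.75²) = √(291.987) = 17.09 m/s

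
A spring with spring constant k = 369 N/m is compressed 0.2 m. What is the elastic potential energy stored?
PE = ½kx² = ½×369×0.2² = 7.38 J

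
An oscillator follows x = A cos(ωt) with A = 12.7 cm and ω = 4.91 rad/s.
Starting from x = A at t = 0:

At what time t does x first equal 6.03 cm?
cos(ωt) = x/A = 6.03/12.7 = 0.4748
ωt = arccos(0.4748) = 1.076 rad
t = 1.076/4.91 = 0.2192 s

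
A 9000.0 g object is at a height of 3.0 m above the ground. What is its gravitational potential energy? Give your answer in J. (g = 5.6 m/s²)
PE = mgh = 9 kg × 5.6 m/s² × 3 m = 151.2 J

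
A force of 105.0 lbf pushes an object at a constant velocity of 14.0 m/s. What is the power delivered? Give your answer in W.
P = Fv = 467.1 N × 14 m/s = 6539 W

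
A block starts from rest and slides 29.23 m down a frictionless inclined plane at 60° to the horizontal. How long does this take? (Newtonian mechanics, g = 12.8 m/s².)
a = g sin(θ) = 12.8 × sin(60°) = 11.09 m/s²
t = √(2d/a) = √(2 × 29.23 / 11.09) = 2.3 s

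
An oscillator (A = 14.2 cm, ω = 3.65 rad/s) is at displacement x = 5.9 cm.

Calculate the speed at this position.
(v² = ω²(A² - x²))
v = ω√(A² − x²) = 3.65×√(0.142² − 0.059²) = 0.4714 m/s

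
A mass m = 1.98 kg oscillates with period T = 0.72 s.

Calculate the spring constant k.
T = 2π√(m/k) → k = m(2π/T)² = 1.98×(2π/0.72)² = 150.8 N/m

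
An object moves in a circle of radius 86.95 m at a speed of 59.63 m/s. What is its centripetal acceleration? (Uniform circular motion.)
a_c = v²/r = 59.63²/86.95 = 3555.74/86.95 = 40.89 m/s²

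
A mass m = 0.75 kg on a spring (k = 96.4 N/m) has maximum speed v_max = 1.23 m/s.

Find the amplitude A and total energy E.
½mv²_max = ½kA² → A = v_max√(m/k) = 1.23×√(0.75/96.4) = 0.1085 m = 10.85 cm
E = ½mv²_max = ½×0.75×1.23² = 0.5673 J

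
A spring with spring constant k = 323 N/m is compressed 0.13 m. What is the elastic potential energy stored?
PE = ½kx² = ½×323×0.13² = 2.729 J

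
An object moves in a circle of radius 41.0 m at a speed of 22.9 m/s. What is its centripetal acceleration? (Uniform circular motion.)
a_c = v²/r = 22.9²/41.0 = 524.41/41.0 = 12.79 m/s²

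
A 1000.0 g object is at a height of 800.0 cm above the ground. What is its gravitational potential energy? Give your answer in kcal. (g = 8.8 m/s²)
PE = mgh = 1 kg × 8.8 m/s² × 8 m = 70.4 J = 0.01683 kcal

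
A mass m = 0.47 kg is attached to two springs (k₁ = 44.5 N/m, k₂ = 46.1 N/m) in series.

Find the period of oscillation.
k_eq = k₁k₂/(k₁+k₂) = 22.64 N/m
T = 2π√(m/k_eq) = 2π√(0.47/22.64) = 0.9052 s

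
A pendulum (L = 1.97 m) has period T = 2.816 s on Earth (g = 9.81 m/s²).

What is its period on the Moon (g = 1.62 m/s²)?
T = 2π√(L/g), so T_moon/T_earth = √(g_earth/g_moon)
T_moon = 2π√(1.97/1.62) = 6.929 s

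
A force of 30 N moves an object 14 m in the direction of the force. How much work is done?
W = Fd = 30×14 = 420.0 J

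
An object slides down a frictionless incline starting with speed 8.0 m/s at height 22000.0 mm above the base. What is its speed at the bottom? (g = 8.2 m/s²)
½mv₀² + mgh = ½mv² → v = √(v₀² + 2gh) = √(8² + 2×8.2×22) = 20.61 m/s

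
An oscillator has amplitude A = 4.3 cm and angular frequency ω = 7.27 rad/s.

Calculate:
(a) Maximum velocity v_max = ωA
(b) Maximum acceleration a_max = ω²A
v_max = ωA = 7.27×0.043 = 0.3126 m/s
a_max = ω²A = 7.27²×0.043 = 2.273 m/s²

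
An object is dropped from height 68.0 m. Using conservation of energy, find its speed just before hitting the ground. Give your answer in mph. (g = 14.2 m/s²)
mgh = ½mv² → v = √(2gh) = √(2×14.2×68) = 43.95 m/s = 98.3 mph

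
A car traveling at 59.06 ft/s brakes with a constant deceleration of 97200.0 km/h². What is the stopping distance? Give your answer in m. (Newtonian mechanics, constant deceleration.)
d = v₀² / (2a) (with unit conversion) = 21.6 m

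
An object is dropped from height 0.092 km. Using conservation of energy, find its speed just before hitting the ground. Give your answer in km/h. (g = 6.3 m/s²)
mgh = ½mv² → v = √(2gh) = √(2×6.3×92) = 34.05 m/s = 122.6 km/h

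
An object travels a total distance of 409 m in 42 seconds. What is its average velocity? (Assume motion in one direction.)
v_avg = Δd / Δt = 409 / 42 = 9.74 m/s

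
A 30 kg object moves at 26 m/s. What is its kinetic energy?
KE = ½mv² = ½×30×26² = 10140.0 J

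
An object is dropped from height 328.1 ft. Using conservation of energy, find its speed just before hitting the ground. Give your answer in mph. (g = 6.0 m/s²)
mgh = ½mv² → v = √(2gh) = √(2×6.0×100) = 34.64 m/s = 77.49 mph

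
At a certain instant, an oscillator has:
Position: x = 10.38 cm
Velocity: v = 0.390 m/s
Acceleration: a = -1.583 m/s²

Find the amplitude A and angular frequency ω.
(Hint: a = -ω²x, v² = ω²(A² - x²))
a = −ω²x → ω = √(|a|/x) = √(1.583/0.1038) = 3.905 rad/s
v² = ω²(A² − x²) → A = √(x² + v²/ω²) = √(0.1038² + 0.39²/3.905²) = 0.144 m = 14.4 cm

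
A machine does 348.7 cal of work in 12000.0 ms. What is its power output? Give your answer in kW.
P = W/t = 1459 J / 12 s = 121.6 W = 0.1216 kW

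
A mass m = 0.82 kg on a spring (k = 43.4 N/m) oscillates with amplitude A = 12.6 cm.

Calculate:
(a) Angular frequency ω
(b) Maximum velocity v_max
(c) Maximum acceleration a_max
ω = √(k/m) = √(43.4/0.82) = 7.275 rad/s
v_max = ωA = 7.275×0.126 = 0.9167 m/s
a_max = ω²A = 7.275²×0.126 = 6.669 m/s²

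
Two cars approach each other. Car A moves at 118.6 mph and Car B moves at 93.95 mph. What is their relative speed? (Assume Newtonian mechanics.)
v_rel = v_A + v_B = 118.6 + 93.95 = 212.5 mph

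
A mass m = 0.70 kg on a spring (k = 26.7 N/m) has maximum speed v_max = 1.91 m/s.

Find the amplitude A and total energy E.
½mv²_max = ½kA² → A = v_max√(m/k) = 1.91×√(0.7/26.7) = 0.3093 m = 30.93 cm
E = ½mv²_max = ½×0.7×1.91² = 1.277 J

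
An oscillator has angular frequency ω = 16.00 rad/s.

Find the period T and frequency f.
T = 2π/ω = 2π/16.0 = 0.3927 s; f = ω/2π = 2.546 Hz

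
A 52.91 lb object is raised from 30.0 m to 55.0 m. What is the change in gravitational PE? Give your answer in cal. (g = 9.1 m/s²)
ΔPE = mg(h₂ − h₁) = 24 kg × 9.1 m/s² × (55 − 30) m = 5460 J = 1305.0 cal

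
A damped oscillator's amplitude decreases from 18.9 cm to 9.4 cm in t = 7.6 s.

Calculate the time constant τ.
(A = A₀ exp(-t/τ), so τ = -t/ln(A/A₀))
A/A₀ = 9.4/18.9 = 0.4974; ln(A/A₀) = -0.6985
τ = −t/ln(A/A₀) = −7.6/-0.6985 = 10.88 s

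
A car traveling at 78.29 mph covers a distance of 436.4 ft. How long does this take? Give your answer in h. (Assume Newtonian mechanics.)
t = d/v (with unit conversion) = 0.001056 h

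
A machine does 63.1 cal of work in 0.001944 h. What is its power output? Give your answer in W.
P = W/t = 264 J / 6.998 s = 37.72 W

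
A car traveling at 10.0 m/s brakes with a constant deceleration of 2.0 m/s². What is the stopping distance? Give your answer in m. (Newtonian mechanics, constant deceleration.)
d = v₀² / (2a) = 25.0 m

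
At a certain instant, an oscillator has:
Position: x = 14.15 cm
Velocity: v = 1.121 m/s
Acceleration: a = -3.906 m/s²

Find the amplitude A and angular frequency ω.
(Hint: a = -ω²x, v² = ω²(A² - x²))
a = −ω²x → ω = √(|a|/x) = √(3.906/0.1415) = 5.254 rad/s
v² = ω²(A² − x²) → A = √(x² + v²/ω²) = √(0.1415² + 1.121²/5.254²) = 0.256 m = 25.6 cm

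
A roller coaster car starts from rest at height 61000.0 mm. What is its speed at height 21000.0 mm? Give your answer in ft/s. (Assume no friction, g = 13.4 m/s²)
mgh₁ = ½mv₂² + mgh₂ → v₂ = √(2g(h₁−h₂)) = √(2×13.4×(61−21)) = 32.74 m/s = 107.4 ft/s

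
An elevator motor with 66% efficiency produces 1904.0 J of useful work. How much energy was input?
W_in = W_out/η = 1904.0/0.66 = 2884.8 J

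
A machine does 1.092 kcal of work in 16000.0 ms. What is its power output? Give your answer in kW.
P = W/t = 4569 J / 16 s = 285.6 W = 0.2856 kW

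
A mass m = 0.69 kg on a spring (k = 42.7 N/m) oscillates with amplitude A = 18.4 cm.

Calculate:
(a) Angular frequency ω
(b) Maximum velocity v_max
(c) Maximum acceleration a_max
ω = √(k/m) = √(42.7/0.69) = 7.867 rad/s
v_max = ωA = 7.867×0.184 = 1.447 m/s
a_max = ω²A = 7.867²×0.184 = 11.39 m/s²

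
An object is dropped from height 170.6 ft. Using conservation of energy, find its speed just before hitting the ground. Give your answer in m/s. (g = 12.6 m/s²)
mgh = ½mv² → v = √(2gh) = √(2×12.6×52) = 36.2 m/s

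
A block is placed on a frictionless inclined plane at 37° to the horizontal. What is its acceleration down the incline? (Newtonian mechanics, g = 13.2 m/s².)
a = g sin(θ) = 13.2 × sin(37°) = 13.2 × 0.6018 = 7.94 m/s²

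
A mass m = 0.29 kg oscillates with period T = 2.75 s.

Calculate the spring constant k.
T = 2π√(m/k) → k = m(2π/T)² = 0.29×(2π/2.75)² = 1.514 N/m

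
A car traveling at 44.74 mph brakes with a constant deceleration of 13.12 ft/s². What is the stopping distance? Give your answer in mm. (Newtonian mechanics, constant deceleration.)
d = v₀² / (2a) (with unit conversion) = 50020.0 mm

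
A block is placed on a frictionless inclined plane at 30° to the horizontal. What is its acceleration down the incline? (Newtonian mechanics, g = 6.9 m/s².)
a = g sin(θ) = 6.9 × sin(30°) = 6.9 × 0.5 = 3.45 m/s²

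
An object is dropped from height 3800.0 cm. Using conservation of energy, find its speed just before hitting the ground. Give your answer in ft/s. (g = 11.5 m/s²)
mgh = ½mv² → v = √(2gh) = √(2×11.5×38) = 29.56 m/s = 96.99 ft/s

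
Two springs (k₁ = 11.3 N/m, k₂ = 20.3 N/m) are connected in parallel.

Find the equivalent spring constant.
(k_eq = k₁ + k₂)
k_eq = k₁ + k₂ = 11.3 + 20.3 = 31.6 N/m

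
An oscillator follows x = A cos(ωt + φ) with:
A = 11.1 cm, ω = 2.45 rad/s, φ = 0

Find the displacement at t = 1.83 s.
x = A cos(ωt + φ) = 11.1×cos(2.45×1.83 + 0) = -2.519 cm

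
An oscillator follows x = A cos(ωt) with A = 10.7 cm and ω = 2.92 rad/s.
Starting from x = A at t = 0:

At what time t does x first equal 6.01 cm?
cos(ωt) = x/A = 6.01/10.7 = 0.5617
ωt = arccos(0.5617) = 0.9744 rad
t = 0.9744/2.92 = 0.3337 s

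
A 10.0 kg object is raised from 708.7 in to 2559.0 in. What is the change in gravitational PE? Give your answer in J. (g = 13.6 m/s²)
ΔPE = mg(h₂ − h₁) = 10 kg × 13.6 m/s² × (65 − 18) m = 6392 J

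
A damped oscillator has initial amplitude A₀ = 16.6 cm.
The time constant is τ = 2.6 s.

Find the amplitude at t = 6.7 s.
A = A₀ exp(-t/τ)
A = A₀ exp(−t/τ) = 16.6×exp(−6.7/2.6) = 1.262 cm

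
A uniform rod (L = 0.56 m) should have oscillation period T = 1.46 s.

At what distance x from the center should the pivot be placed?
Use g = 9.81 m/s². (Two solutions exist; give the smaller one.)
T = 2π√((L²/12 + x²)/(gx)). Let c = T²g/(4π²) = 0.5297.
x² − cx + L²/12 = 0 → x = (c − √(c² − L²/3))/2 = 0.05506 m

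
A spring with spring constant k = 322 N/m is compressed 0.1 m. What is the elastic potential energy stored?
PE = ½kx² = ½×322×0.1² = 1.61 J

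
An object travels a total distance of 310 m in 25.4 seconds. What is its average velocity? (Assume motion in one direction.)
v_avg = Δd / Δt = 310 / 25.4 = 12.2 m/s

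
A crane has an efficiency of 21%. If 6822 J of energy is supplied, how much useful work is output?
W_out = η × W_in = 0.21 × 6822 = 1432.6 J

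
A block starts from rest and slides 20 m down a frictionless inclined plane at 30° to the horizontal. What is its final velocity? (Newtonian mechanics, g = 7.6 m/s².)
a = g sin(θ) = 7.6 × sin(30°) = 3.8 m/s²
v = √(2ad) = √(2 × 3.8 × 20) = 12.33 m/s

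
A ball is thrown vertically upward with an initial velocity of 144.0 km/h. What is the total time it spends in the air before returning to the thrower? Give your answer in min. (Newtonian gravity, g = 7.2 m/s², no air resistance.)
t_total = 2v₀/g (with unit conversion) = 0.1852 min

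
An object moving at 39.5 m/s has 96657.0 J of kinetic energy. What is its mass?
KE = ½mv² → m = 2KE/v² = 2×96657.0/39.5² = 123.9 kg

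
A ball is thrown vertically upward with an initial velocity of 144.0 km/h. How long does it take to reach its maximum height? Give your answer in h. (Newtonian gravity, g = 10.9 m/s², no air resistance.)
t_up = v₀/g (with unit conversion) = 0.001019 h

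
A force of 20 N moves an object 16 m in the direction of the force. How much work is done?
W = Fd = 20×16 = 320.0 J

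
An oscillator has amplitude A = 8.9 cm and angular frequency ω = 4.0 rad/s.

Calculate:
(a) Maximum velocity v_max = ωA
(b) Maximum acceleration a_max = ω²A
v_max = ωA = 4.0×0.089 = 0.356 m/s
a_max = ω²A = 4.0²×0.089 = 1.424 m/s²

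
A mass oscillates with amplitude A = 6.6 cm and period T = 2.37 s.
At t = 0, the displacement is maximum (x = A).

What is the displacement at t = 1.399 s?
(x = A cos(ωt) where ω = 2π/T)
ω = 2π/T = 2π/2.37 = 2.651 rad/s
x = A cos(ωt) = 6.6×cos(2.651×1.399) = -5.566 cm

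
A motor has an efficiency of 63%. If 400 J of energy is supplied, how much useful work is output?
W_out = η × W_in = 0.63 × 400 = 252.0 J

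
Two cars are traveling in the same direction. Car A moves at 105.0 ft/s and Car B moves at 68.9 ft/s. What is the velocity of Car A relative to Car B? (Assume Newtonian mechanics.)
v_rel = v_A - v_B = 105.0 - 68.9 = 36.1 ft/s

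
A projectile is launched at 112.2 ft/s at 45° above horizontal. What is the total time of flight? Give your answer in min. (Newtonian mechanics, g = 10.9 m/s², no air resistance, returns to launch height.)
T = 2v₀sin(θ)/g (with unit conversion) = 0.07395 min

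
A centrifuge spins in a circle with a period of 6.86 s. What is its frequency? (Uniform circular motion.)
f = 1/T = 1/6.86 = 0.1458 Hz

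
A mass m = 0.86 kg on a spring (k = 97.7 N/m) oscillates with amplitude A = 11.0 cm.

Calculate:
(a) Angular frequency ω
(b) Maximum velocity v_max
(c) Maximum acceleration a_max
ω = √(k/m) = √(97.7/0.86) = 10.66 rad/s
v_max = ωA = 10.66×0.11 = 1.172 m/s
a_max = ω²A = 10.66²×0.11 = 12.5 m/s²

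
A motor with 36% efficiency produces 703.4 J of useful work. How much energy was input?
W_in = W_out/η = 703.4/0.36 = 1953.9 J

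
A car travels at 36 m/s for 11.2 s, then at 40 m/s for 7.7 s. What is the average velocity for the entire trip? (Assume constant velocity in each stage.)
d₁ = v₁t₁ = 36 × 11.2 = 403.2 m
d₂ = v₂t₂ = 40 × 7.7 = 308 m
d_total = 711.2 m, t_total = 18.9 s
v_avg = d_total/t_total = 711.2/18.9 = 37.63 m/s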